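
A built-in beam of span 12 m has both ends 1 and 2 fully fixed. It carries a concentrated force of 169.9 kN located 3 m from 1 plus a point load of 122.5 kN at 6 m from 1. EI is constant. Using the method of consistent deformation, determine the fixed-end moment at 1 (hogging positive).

Release both end moments; the primary structure is a simply-supported span 12 with redundants M_1 and M_2.
Simple-span end rotations at 1 and 2 under the given loads:
  at 1: point load 169.9 at a = 3: Pab(L + b)/(6LEI) = 1338/EI
  at 2: point load 169.9 at a = 3: Pab(L + a)/(6LEI) = 955.7/EI
  at 1: point load 122.5 at a = 6: Pab(L + b)/(6LEI) = 1102/EI
  at 2: point load 122.5 at a = 6: Pab(L + a)/(6LEI) = 1102/EI
  θ_10 = 2440/EI,  θ_20 = 2058/EI
Flexibility coefficients: a unit moment at one end gives L/(3EI) there and L/(6EI) at the far end, so f₁₁ = f₂₂ = 4/EI and f₁₂ = f₂₁ = 2/EI.
Compatibility — zero rotation at each built-in end:
  4 M_1 + 2 M_2 = 2440
  2 M_1 + 4 M_2 = 2058
Solving the pair gives M_1 = 470.5 kN·m and M_2 = 279.3 kN·m (hogging).

M_1 = 470.5 kN·m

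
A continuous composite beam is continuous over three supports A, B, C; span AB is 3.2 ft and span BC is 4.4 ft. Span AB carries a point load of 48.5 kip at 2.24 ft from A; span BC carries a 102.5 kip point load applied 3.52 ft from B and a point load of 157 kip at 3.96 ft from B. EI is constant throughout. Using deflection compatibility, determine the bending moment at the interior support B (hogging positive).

Release continuity at B by inserting a hinge; the redundant is the internal moment M_B. The primary structure is two simply-supported spans AB and BC.
Discontinuity in slope at B on the released structure — sum the simple-span end rotations:
  span AB: point load 48.5 at a = 2.24: Pab(L + a)/(6LEI) = 29.55/EI
  span BC: point load 102.5 at a = 3.52: Pab(L + b)/(6LEI) = 63.5/EI
  span BC: point load 157 at a = 3.96: Pab(L + b)/(6LEI) = 50.15/EI
  relative rotation θ_0 = (29.55 + 113.7)/EI = 143.2/EI
A unit hogging moment at B produces rotation L₁/(3EI) + L₂/(3EI) = 2.533/EI.
Compatibility: M_B·(L₁+L₂)/(3EI) = θ_0, giving M_B = 56.53 kip·ft (hogging).

M_B = 56.53 kip·ft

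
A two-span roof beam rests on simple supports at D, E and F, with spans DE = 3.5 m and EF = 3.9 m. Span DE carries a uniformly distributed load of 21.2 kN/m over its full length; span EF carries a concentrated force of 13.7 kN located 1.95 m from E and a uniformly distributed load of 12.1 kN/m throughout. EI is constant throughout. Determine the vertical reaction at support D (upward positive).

Release continuity at E by inserting a hinge; the redundant is the internal moment M_E. The primary structure is two simply-supported spans DE and EF.
Rotations at E on the released spans (each span's end-slope, ×1/EI):
  span DE: UDL 21.2: wL³/(24EI) = 37.87/EI
  span EF: point load 13.7 at a = 1.95: Pab(L + b)/(6LEI) = 13.02/EI
  span EF: UDL 12.1: wL³/(24EI) = 29.91/EI
  relative rotation θ_0 = (37.87 + 42.93)/EI = 80.8/EI
A unit hogging moment at E produces rotation L₁/(3EI) + L₂/(3EI) = 2.467/EI.
Slope continuity at E: θ_0 = M_E·2.467/EI, so M_E = 80.8/2.467 = 32.76 kN·m (hogging).
Span DE, ΣM about D with M_E applied at E: R_E^{DE}·3.5 = 129.8 + 32.76, so R_E^{DE} = 46.46 kN and R_D = 74.2 − 46.46 = 27.74 kN.

R_D = 27.74 kN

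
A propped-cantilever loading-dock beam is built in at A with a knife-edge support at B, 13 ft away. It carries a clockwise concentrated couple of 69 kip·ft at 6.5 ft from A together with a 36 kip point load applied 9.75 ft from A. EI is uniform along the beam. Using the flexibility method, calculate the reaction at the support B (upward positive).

Remove the prop at B; the released (primary) structure is a cantilever built in at A.
Deflection at B on the released cantilever, summing each load's contribution:
  clockwise couple 69 at a = 6.5: M₀a(2L − a)/(2EI) = 4373/EI
  point load 36 at a = 9.75: Pa²(3L − a)/(6EI) = 16683/EI
  δ_0 = 21056/EI
Tip deflection under a unit load at B: L³/(3EI) = 732.3/EI.
The prop prevents deflection at B: R_B = δ_0/δ_{BB} = 21056/732.3 = 28.75 kip.

R_B = 28.75 kip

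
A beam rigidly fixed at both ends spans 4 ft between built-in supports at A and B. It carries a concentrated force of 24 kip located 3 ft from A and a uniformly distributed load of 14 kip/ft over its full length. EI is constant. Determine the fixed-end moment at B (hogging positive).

Release both end moments; the primary structure is a simply-supported span AB with redundants M_A and M_B.
Simple-span end rotations at A and B under the given loads:
  at A: point load 24 at a = 3: Pab(L + b)/(6LEI) = 15/EI
  at B: point load 24 at a = 3: Pab(L + a)/(6LEI) = 21/EI
  at A: UDL 14: wL³/(24EI) = 37.33/EI
  at B: UDL 14: wL³/(24EI) = 37.33/EI
  θ_A0 = 52.33/EI,  θ_B0 = 58.33/EI
Flexibility coefficients: a unit moment at one end gives L/(3EI) there and L/(6EI) at the far end, so f₁₁ = f₂₂ = 1.333/EI and f₁₂ = f₂₁ = 0.6667/EI.
Compatibility — zero rotation at each built-in end:
  1.333 M_A + 0.6667 M_B = 52.33
  0.6667 M_A + 1.333 M_B = 58.33
Solving the pair gives M_A = 23.17 kip·ft and M_B = 32.17 kip·ft (hogging).

M_B = 32.17 kip·ft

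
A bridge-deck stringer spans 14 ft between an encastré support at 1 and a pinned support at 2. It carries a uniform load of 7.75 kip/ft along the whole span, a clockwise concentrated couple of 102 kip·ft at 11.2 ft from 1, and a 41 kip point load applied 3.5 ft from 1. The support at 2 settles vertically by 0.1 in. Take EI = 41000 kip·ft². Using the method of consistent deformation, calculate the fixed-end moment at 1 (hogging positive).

Remove the prop at 2; the released (primary) structure is a cantilever built in at 1.
Free-end deflection of the primary structure under the applied loading (downward +):
  UDL 7.75: wL⁴/(8EI) = 37216/EI
  clockwise couple 102 at a = 11.2: M₀a(2L − a)/(2EI) = 9596/EI
  point load 41 at a = 3.5: Pa²(3L − a)/(6EI) = 3223/EI
  δ_0 = 50034/EI
Flexibility coefficient — unit upward force at 2: δ_{22} = L³/(3EI) = 914.7/EI.
With EI = 41000 kip·ft²: δ_0 = 1.2204 ft and δ_{22} = 0.022309 ft/kip.
Compatibility — the beam at 2 must follow the support down by 0.008333 ft: δ_0 − R_2·δ_{22} = 0.008333, so R_2 = (1.2204 − 0.008333)/0.022309 = 54.33 kip.
Moment equilibrium about 1: M_1 = Σ(load moments about 1) − R_2·L = 1005 − 54.33×14 = 244.4 kip·ft.

M_1 = 244.4 kip·ft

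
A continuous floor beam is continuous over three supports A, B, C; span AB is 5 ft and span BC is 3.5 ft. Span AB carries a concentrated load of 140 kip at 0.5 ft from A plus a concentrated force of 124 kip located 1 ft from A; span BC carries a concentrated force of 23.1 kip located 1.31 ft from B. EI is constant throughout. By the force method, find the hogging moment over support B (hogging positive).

M_B = 61.73 kip·ft

Take M_B as the redundant. Released structure: two simple spans AB and BC with a hinge at B.
End slopes at the hinge B, treating each span as simply supported:
  span AB: point load 140 at a = 0.5: Pab(L + a)/(6LEI) = 57.75/EI
  span AB: point load 124 at a = 1: Pab(L + a)/(6LEI) = 99.2/EI
  span BC: point load 23.1 at a = 1.31: Pab(L + b)/(6LEI) = 17.96/EI
  relative rotation θ_0 = (156.9 + 17.96)/EI = 174.9/EI
A unit hogging moment at B produces rotation L₁/(3EI) + L₂/(3EI) = 2.833/EI.
Slope continuity at B: θ_0 = M_B·2.833/EI, so M_B = 174.9/2.833 = 61.73 kip·ft (hogging).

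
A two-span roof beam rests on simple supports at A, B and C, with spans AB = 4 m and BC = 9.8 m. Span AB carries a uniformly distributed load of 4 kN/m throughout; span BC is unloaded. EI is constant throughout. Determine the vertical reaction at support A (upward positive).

R_A = 7.42 kN

Take M_B as the redundant. Released structure: two simple spans AB and BC with a hinge at B.
End slopes at the hinge B, treating each span as simply supported:
  span AB: UDL 4: wL³/(24EI) = 10.67/EI
  relative rotation θ_0 = (10.67 + 0)/EI = 10.67/EI
A unit hogging moment at B produces rotation L₁/(3EI) + L₂/(3EI) = 4.6/EI.
Compatibility: M_B·(L₁+L₂)/(3EI) = θ_0, giving M_B = 2.319 kN·m (hogging).
Span AB, ΣM about A with M_B applied at B: R_B^{AB}·4 = 32 + 2.319, so R_B^{AB} = 8.58 kN and R_A = 16 − 8.58 = 7.42 kN.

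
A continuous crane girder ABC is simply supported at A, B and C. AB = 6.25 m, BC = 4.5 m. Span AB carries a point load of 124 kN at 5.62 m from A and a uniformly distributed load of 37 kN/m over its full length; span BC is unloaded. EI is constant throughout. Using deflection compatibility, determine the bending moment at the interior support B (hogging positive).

Take M_B as the redundant. Released structure: two simple spans AB and BC with a hinge at B.
Discontinuity in slope at B on the released structure — sum the simple-span end rotations:
  span AB: point load 124 at a = 5.62: Pab(L + a)/(6LEI) = 139/EI
  span AB: UDL 37: wL³/(24EI) = 376.4/EI
  relative rotation θ_0 = (515.4 + 0)/EI = 515.4/EI
A unit hogging moment at B produces rotation L₁/(3EI) + L₂/(3EI) = 3.583/EI.
Slope continuity at B: θ_0 = M_B·3.583/EI, so M_B = 515.4/3.583 = 143.8 kN·m (hogging).

M_B = 143.8 kN·m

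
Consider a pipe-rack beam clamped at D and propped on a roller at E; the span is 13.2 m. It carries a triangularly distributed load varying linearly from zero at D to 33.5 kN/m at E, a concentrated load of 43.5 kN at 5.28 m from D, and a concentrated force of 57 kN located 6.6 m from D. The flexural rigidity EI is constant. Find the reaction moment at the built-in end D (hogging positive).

M_D = 591.8 kN·m

Remove the prop at E; the released (primary) structure is a cantilever built in at D.
Primary-structure tip deflection at E by superposition:
  triangular load, peak 33.5 at the free end: 11w₀L⁴/(120EI) = 93229/EI
  point load 43.5 at a = 5.28: Pa²(3L − a)/(6EI) = 6937/EI
  point load 57 at a = 6.6: Pa²(3L − a)/(6EI) = 13656/EI
  δ_0 = 113822/EI
Tip deflection under a unit load at E: L³/(3EI) = 766.7/EI.
Compatibility at E: δ_0 − R_E·δ_{EE} = 0, so R_E = 113822/766.7 = 148.5 kN.
Moment equilibrium about D: M_D = Σ(load moments about D) − R_E·L = 2552 − 148.5×13.2 = 591.8 kN·m.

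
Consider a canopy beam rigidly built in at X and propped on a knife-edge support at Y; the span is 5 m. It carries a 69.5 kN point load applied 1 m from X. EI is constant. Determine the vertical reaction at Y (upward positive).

R_Y = 3.892 kN

Choose R_Y as the redundant. The primary structure is the cantilever fixed at X.
Primary-structure tip deflection at Y by superposition:
  point load 69.5 at a = 1: Pa²(3L − a)/(6EI) = 162.2/EI
Tip deflection under a unit load at Y: L³/(3EI) = 41.67/EI.
Compatibility at Y: δ_0 − R_Y·δ_{YY} = 0, so R_Y = 162.2/41.67 = 3.892 kN.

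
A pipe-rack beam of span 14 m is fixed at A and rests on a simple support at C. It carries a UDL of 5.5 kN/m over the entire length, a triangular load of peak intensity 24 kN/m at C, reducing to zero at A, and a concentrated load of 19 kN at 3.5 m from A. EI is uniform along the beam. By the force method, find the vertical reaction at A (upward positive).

R_A = 141.1 kN

Take the reaction at C as the redundant and release it; the primary structure is a cantilever fixed at A.
Downward deflection at the released point C due to the loads:
  UDL 5.5: wL⁴/(8EI) = 26411/EI
  triangular load, peak 24 at the free end: 11w₀L⁴/(120EI) = 84515/EI
  point load 19 at a = 3.5: Pa²(3L − a)/(6EI) = 1493/EI
  δ_0 = 112420/EI
Flexibility coefficient — unit upward force at C: δ_{CC} = L³/(3EI) = 914.7/EI.
The prop prevents deflection at C: R_C = δ_0/δ_{CC} = 112420/914.7 = 122.9 kN.
Vertical equilibrium: R_A = ΣP − R_C = 264 − 122.9 = 141.1 kN.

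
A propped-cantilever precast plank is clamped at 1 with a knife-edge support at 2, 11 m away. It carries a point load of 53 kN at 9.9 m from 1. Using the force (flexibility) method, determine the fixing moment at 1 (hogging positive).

M_1 = 28.86 kN·m

Release the roller at 2. Primary structure: cantilever fixed at 1.
Deflection at 2 on the released cantilever, summing each load's contribution:
  point load 53 at a = 9.9: Pa²(3L − a)/(6EI) = 19999/EI
Flexibility coefficient — unit upward force at 2: δ_{22} = L³/(3EI) = 443.7/EI.
The prop prevents deflection at 2: R_2 = δ_0/δ_{22} = 19999/443.7 = 45.08 kN.
Moment equilibrium about 1: M_1 = Σ(load moments about 1) − R_2·L = 524.7 − 45.08×11 = 28.86 kN·m.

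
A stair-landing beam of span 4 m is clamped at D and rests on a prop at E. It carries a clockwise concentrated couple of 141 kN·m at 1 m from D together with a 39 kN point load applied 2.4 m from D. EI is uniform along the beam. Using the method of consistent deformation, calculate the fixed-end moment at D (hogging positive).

Choose R_E as the redundant. The primary structure is the cantilever fixed at D.
Downward deflection at the released point E due to the loads:
  clockwise couple 141 at a = 1: M₀a(2L − a)/(2EI) = 493.5/EI
  point load 39 at a = 2.4: Pa²(3L − a)/(6EI) = 359.4/EI
  δ_0 = 852.9/EI
Tip deflection under a unit load at E: L³/(3EI) = 21.33/EI.
The prop prevents deflection at E: R_E = δ_0/δ_{EE} = 852.9/21.33 = 39.98 kN.
Moment equilibrium about D: M_D = Σ(load moments about D) − R_E·L = 234.6 − 39.98×4 = 74.68 kN·m.

M_D = 74.68 kN·m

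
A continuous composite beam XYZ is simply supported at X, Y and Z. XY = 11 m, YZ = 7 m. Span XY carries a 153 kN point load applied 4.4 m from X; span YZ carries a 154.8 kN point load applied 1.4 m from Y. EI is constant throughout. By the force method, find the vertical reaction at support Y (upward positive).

Release continuity at Y by inserting a hinge; the redundant is the internal moment M_Y. The primary structure is two simply-supported spans XY and YZ.
End slopes at the hinge Y, treating each span as simply supported:
  span XY: point load 153 at a = 4.4: Pab(L + a)/(6LEI) = 1037/EI
  span YZ: point load 154.8 at a = 1.4: Pab(L + b)/(6LEI) = 364.1/EI
  relative rotation θ_0 = (1037 + 364.1)/EI = 1401/EI
A unit hogging moment at Y produces rotation L₁/(3EI) + L₂/(3EI) = 6/EI.
Slope continuity at Y: θ_0 = M_Y·6/EI, so M_Y = 1401/6 = 233.5 kN·m (hogging).
Span XY, ΣM about X with M_Y applied at Y: R_Y^{XY}·11 = 673.2 + 233.5, so R_Y^{XY} = 82.42 kN and R_X = 153 − 82.42 = 70.58 kN.
Span YZ, ΣM about Z: R_Y^{YZ}·7 = 866.9 + 233.5, so R_Y^{YZ} = 157.2 kN and R_Z = 154.8 − 157.2 = -2.393 kN.
R_Y = 82.42 + 157.2 = 239.6 kN.

R_Y = 239.6 kN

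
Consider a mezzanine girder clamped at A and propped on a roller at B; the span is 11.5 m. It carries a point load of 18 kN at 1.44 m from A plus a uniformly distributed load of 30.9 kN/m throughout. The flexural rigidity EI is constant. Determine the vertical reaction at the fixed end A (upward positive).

Release the roller at B. Primary structure: cantilever fixed at A.
Downward deflection at the released point B due to the loads:
  point load 18 at a = 1.44: Pa²(3L − a)/(6EI) = 205.7/EI
  UDL 30.9: wL⁴/(8EI) = 67555/EI
  δ_0 = 67761/EI
Tip deflection under a unit load at B: L³/(3EI) = 507/EI.
The prop prevents deflection at B: R_B = δ_0/δ_{BB} = 67761/507 = 133.7 kN.
Vertical equilibrium: R_A = ΣP − R_B = 373.4 − 133.7 = 239.7 kN.

R_A = 239.7 kN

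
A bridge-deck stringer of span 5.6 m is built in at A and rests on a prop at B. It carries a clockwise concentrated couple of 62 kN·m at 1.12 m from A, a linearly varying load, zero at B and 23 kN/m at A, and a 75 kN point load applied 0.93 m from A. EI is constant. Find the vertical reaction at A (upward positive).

Release the roller at B. Primary structure: cantilever fixed at A.
Free-end deflection of the primary structure under the applied loading (downward +):
  clockwise couple 62 at a = 1.12: M₀a(2L − a)/(2EI) = 350/EI
  triangular load, peak 23 at the fixed end: w₀L⁴/(30EI) = 754/EI
  point load 75 at a = 0.93: Pa²(3L − a)/(6EI) = 171.6/EI
  δ_0 = 1276/EI
Flexibility coefficient — unit upward force at B: δ_{BB} = L³/(3EI) = 58.54/EI.
Compatibility at B: δ_0 − R_B·δ_{BB} = 0, so R_B = 1276/58.54 = 21.79 kN.
Vertical equilibrium: R_A = ΣP − R_B = 139.4 − 21.79 = 117.6 kN.

R_A = 117.6 kN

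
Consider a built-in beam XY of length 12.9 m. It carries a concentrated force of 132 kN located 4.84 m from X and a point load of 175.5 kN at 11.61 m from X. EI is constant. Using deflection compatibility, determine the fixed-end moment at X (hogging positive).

Take the two fixed-end moments M_X, M_Y as redundants; the released structure is the simple span XY.
End rotations of the released simple span under the applied load (×1/EI):
  at X: point load 132 at a = 4.84: Pab(L + b)/(6LEI) = 1394/EI
  at Y: point load 132 at a = 4.84: Pab(L + a)/(6LEI) = 1180/EI
  at X: point load 175.5 at a = 11.61: Pab(L + b)/(6LEI) = 481.9/EI
  at Y: point load 175.5 at a = 11.61: Pab(L + a)/(6LEI) = 832.3/EI
  θ_X0 = 1876/EI,  θ_Y0 = 2013/EI
Flexibility coefficients: a unit moment at one end gives L/(3EI) there and L/(6EI) at the far end, so f₁₁ = f₂₂ = 4.3/EI and f₁₂ = f₂₁ = 2.15/EI.
Compatibility — zero rotation at each built-in end:
  4.3 M_X + 2.15 M_Y = 1876
  2.15 M_X + 4.3 M_Y = 2013
Solving the pair gives M_X = 269.8 kN·m and M_Y = 333.1 kN·m (hogging).

M_X = 269.8 kN·m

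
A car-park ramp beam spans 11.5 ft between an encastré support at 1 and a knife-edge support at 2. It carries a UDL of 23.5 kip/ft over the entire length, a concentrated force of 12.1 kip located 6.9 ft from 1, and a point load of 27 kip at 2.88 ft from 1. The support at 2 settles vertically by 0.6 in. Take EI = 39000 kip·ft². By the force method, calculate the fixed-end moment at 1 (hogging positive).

M_1 = 507.1 kip·ft

Release the roller at 2. Primary structure: cantilever fixed at 1.
Primary-structure tip deflection at 2 by superposition:
  UDL 23.5: wL⁴/(8EI) = 51377/EI
  point load 12.1 at a = 6.9: Pa²(3L − a)/(6EI) = 2650/EI
  point load 27 at a = 2.88: Pa²(3L − a)/(6EI) = 1180/EI
  δ_0 = 55207/EI
Tip deflection under a unit load at 2: L³/(3EI) = 507/EI.
With EI = 39000 kip·ft²: δ_0 = 1.4156 ft and δ_{22} = 0.012999 ft/kip.
Compatibility — the beam at 2 must follow the support down by 0.05 ft: δ_0 − R_2·δ_{22} = 0.05, so R_2 = (1.4156 − 0.05)/0.012999 = 105.1 kip.
Moment equilibrium about 1: M_1 = Σ(load moments about 1) − R_2·L = 1715 − 105.1×11.5 = 507.1 kip·ft.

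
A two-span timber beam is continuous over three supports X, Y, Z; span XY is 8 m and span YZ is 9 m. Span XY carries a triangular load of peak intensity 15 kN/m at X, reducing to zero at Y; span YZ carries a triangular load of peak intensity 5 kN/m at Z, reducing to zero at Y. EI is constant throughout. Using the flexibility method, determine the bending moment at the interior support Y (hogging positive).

Release continuity at Y by inserting a hinge; the redundant is the internal moment M_Y. The primary structure is two simply-supported spans XY and YZ.
Discontinuity in slope at Y on the released structure — sum the simple-span end rotations:
  span XY: triangular load, peak 15: 7w₀L³/(360EI) = 149.3/EI
  span YZ: triangular load, peak 5: 7w₀L³/(360EI) = 70.88/EI
  relative rotation θ_0 = (149.3 + 70.88)/EI = 220.2/EI
A unit hogging moment at Y produces rotation L₁/(3EI) + L₂/(3EI) = 5.667/EI.
Slope continuity at Y: θ_0 = M_Y·5.667/EI, so M_Y = 220.2/5.667 = 38.86 kN·m (hogging).

M_Y = 38.86 kN·m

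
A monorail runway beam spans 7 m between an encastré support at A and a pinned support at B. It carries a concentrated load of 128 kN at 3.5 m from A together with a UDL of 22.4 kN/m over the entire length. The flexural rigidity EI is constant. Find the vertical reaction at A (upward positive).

R_A = 186 kN

Choose R_B as the redundant. The primary structure is the cantilever fixed at A.
Deflection at B on the released cantilever, summing each load's contribution:
  point load 128 at a = 3.5: Pa²(3L − a)/(6EI) = 4573/EI
  UDL 22.4: wL⁴/(8EI) = 6723/EI
  δ_0 = 11296/EI
Tip deflection under a unit load at B: L³/(3EI) = 114.3/EI.
The prop prevents deflection at B: R_B = δ_0/δ_{BB} = 11296/114.3 = 98.8 kN.
Vertical equilibrium: R_A = ΣP − R_B = 284.8 − 98.8 = 186 kN.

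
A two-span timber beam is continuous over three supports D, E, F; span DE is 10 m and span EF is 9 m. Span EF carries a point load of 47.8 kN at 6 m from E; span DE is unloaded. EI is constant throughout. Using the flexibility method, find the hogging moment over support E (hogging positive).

M_E = 30.19 kN·m

Take M_E as the redundant. Released structure: two simple spans DE and EF with a hinge at E.
End slopes at the hinge E, treating each span as simply supported:
  span EF: point load 47.8 at a = 6: Pab(L + b)/(6LEI) = 191.2/EI
  relative rotation θ_0 = (0 + 191.2)/EI = 191.2/EI
A unit hogging moment at E produces rotation L₁/(3EI) + L₂/(3EI) = 6.333/EI.
Compatibility: M_E·(L₁+L₂)/(3EI) = θ_0, giving M_E = 30.19 kN·m (hogging).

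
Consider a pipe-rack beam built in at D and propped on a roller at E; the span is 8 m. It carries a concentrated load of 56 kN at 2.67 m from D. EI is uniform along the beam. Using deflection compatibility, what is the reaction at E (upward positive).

Take the reaction at E as the redundant and release it; the primary structure is a cantilever fixed at D.
Primary-structure tip deflection at E by superposition:
  point load 56 at a = 2.67: Pa²(3L − a)/(6EI) = 1419/EI
Flexibility coefficient — unit upward force at E: δ_{EE} = L³/(3EI) = 170.7/EI.
The prop prevents deflection at E: R_E = δ_0/δ_{EE} = 1419/170.7 = 8.316 kN.

R_E = 8.316 kN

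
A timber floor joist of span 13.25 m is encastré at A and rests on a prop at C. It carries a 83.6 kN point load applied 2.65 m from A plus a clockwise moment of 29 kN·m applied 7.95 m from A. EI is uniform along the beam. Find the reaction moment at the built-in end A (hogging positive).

M_A = 152 kN·m

Release the roller at C. Primary structure: cantilever fixed at A.
Primary-structure tip deflection at C by superposition:
  point load 83.6 at a = 2.65: Pa²(3L − a)/(6EI) = 3630/EI
  clockwise couple 29 at a = 7.95: M₀a(2L − a)/(2EI) = 2138/EI
  δ_0 = 5768/EI
Tip deflection under a unit load at C: L³/(3EI) = 775.4/EI.
Compatibility at C: δ_0 − R_C·δ_{CC} = 0, so R_C = 5768/775.4 = 7.439 kN.
Moment equilibrium about A: M_A = Σ(load moments about A) − R_C·L = 250.5 − 7.439×13.25 = 152 kN·m.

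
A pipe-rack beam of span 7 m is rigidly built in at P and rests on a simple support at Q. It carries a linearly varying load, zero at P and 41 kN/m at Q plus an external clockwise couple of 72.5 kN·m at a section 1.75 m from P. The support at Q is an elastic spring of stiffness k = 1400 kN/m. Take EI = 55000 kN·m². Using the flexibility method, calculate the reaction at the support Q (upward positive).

Release the roller at Q. Primary structure: cantilever fixed at P.
Free-end deflection of the primary structure under the applied loading (downward +):
  triangular load, peak 41 at the free end: 11w₀L⁴/(120EI) = 9024/EI
  clockwise couple 72.5 at a = 1.75: M₀a(2L − a)/(2EI) = 777.1/EI
  δ_0 = 9801/EI
Flexibility coefficient — unit upward force at Q: δ_{QQ} = L³/(3EI) = 114.3/EI.
With EI = 55000 kN·m²: δ_0 = 0.1782 m and δ_{QQ} = 0.002079 m/kN.
Compatibility — the spring shortens by R_Q/k under the reaction it provides: δ_0 − R_Q·δ_{QQ} = R_Q/k. With 1/k = 0.000714 m/kN, R_Q = δ_0 / (δ_{QQ} + 1/k) = 0.1782 / (0.002079 + 0.000714) = 63.8 kN.

R_Q = 63.8 kN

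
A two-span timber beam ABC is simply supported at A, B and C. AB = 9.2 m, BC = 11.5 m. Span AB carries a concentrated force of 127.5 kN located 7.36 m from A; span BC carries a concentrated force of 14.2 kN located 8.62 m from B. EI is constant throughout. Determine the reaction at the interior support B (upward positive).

Release continuity at B by inserting a hinge; the redundant is the internal moment M_B. The primary structure is two simply-supported spans AB and BC.
Rotations at B on the released spans (each span's end-slope, ×1/EI):
  span AB: point load 127.5 at a = 7.36: Pab(L + a)/(6LEI) = 518/EI
  span BC: point load 14.2 at a = 8.62: Pab(L + b)/(6LEI) = 73.47/EI
  relative rotation θ_0 = (518 + 73.47)/EI = 591.5/EI
A unit hogging moment at B produces rotation L₁/(3EI) + L₂/(3EI) = 6.9/EI.
Slope continuity at B: θ_0 = M_B·6.9/EI, so M_B = 591.5/6.9 = 85.72 kN·m (hogging).
Span AB, ΣM about A with M_B applied at B: R_B^{AB}·9.2 = 938.4 + 85.72, so R_B^{AB} = 111.3 kN and R_A = 127.5 − 111.3 = 16.18 kN.
Span BC, ΣM about C: R_B^{BC}·11.5 = 40.9 + 85.72, so R_B^{BC} = 11.01 kN and R_C = 14.2 − 11.01 = 3.19 kN.
R_B = 111.3 + 11.01 = 122.3 kN.

R_B = 122.3 kN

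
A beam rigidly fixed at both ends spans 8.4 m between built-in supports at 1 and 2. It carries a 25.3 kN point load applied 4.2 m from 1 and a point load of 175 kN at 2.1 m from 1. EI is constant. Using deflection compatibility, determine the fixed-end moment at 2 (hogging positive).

M_2 = 95.47 kN·m

Take the two fixed-end moments M_1, M_2 as redundants; the released structure is the simple span 12.
End rotations of the released simple span under the applied load (×1/EI):
  at 1: point load 25.3 at a = 4.2: Pab(L + b)/(6LEI) = 111.6/EI
  at 2: point load 25.3 at a = 4.2: Pab(L + a)/(6LEI) = 111.6/EI
  at 1: point load 175 at a = 2.1: Pab(L + b)/(6LEI) = 675.3/EI
  at 2: point load 175 at a = 2.1: Pab(L + a)/(6LEI) = 482.3/EI
  θ_10 = 786.9/EI,  θ_20 = 593.9/EI
Flexibility coefficients: a unit moment at one end gives L/(3EI) there and L/(6EI) at the far end, so f₁₁ = f₂₂ = 2.8/EI and f₁₂ = f₂₁ = 1.4/EI.
Compatibility — zero rotation at each built-in end:
  2.8 M_1 + 1.4 M_2 = 786.9
  1.4 M_1 + 2.8 M_2 = 593.9
Solving the pair gives M_1 = 233.3 kN·m and M_2 = 95.47 kN·m (hogging).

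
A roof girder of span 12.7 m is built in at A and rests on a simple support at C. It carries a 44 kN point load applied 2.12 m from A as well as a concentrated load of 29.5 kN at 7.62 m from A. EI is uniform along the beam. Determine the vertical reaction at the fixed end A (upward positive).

R_A = 59.02 kN

Remove the prop at C; the released (primary) structure is a cantilever built in at A.
Primary-structure tip deflection at C by superposition:
  point load 44 at a = 2.12: Pa²(3L − a)/(6EI) = 1186/EI
  point load 29.5 at a = 7.62: Pa²(3L − a)/(6EI) = 8702/EI
  δ_0 = 9887/EI
Flexibility coefficient — unit upward force at C: δ_{CC} = L³/(3EI) = 682.8/EI.
The prop prevents deflection at C: R_C = δ_0/δ_{CC} = 9887/682.8 = 14.48 kN.
Vertical equilibrium: R_A = ΣP − R_C = 73.5 − 14.48 = 59.02 kN.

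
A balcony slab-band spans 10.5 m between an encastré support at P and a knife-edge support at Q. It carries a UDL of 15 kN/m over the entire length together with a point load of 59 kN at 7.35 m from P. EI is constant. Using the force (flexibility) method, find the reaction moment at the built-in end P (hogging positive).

Release the roller at Q. Primary structure: cantilever fixed at P.
Primary-structure tip deflection at Q by superposition:
  UDL 15: wL⁴/(8EI) = 22791/EI
  point load 59 at a = 7.35: Pa²(3L − a)/(6EI) = 12829/EI
  δ_0 = 35620/EI
Flexibility coefficient — unit upward force at Q: δ_{QQ} = L³/(3EI) = 385.9/EI.
The prop prevents deflection at Q: R_Q = δ_0/δ_{QQ} = 35620/385.9 = 92.31 kN.
Moment equilibrium about P: M_P = Σ(load moments about P) − R_Q·L = 1261 − 92.31×10.5 = 291.3 kN·m.

M_P = 291.3 kN·m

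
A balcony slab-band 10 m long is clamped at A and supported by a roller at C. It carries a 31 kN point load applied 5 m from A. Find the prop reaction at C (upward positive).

R_C = 9.688 kN

Release the roller at C. Primary structure: cantilever fixed at A.
Deflection at C on the released cantilever, summing each load's contribution:
  point load 31 at a = 5: Pa²(3L − a)/(6EI) = 3229/EI
Flexibility coefficient — unit upward force at C: δ_{CC} = L³/(3EI) = 333.3/EI.
Compatibility at C: δ_0 − R_C·δ_{CC} = 0, so R_C = 3229/333.3 = 9.688 kN.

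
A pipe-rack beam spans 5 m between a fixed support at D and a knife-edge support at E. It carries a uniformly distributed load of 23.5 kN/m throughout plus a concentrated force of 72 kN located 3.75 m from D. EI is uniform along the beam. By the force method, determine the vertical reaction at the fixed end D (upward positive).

R_D = 99.88 kN

Take the reaction at E as the redundant and release it; the primary structure is a cantilever fixed at D.
Free-end deflection of the primary structure under the applied loading (downward +):
  UDL 23.5: wL⁴/(8EI) = 1836/EI
  point load 72 at a = 3.75: Pa²(3L − a)/(6EI) = 1898/EI
  δ_0 = 3734/EI
Flexibility coefficient — unit upward force at E: δ_{EE} = L³/(3EI) = 41.67/EI.
The prop prevents deflection at E: R_E = δ_0/δ_{EE} = 3734/41.67 = 89.62 kN.
Vertical equilibrium: R_D = ΣP − R_E = 189.5 − 89.62 = 99.88 kN.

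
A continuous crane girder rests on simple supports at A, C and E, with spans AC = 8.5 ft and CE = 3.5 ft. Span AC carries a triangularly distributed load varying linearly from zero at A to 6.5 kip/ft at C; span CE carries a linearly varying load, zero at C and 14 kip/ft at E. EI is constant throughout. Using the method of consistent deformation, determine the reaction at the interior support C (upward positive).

Release continuity at C by inserting a hinge; the redundant is the internal moment M_C. The primary structure is two simply-supported spans AC and CE.
Rotations at C on the released spans (each span's end-slope, ×1/EI):
  span AC: triangular load, peak 6.5: w₀L³/(45EI) = 88.71/EI
  span CE: triangular load, peak 14: 7w₀L³/(360EI) = 11.67/EI
  relative rotation θ_0 = (88.71 + 11.67)/EI = 100.4/EI
A unit hogging moment at C produces rotation L₁/(3EI) + L₂/(3EI) = 4/EI.
Compatibility: M_C·(L₁+L₂)/(3EI) = θ_0, giving M_C = 25.09 kip·ft (hogging).
Span AC, ΣM about A with M_C applied at C: R_C^{AC}·8.5 = 156.5 + 25.09, so R_C^{AC} = 21.37 kip and R_A = 27.62 − 21.37 = 6.256 kip.
Span CE, ΣM about E: R_C^{CE}·3.5 = 28.58 + 25.09, so R_C^{CE} = 15.34 kip and R_E = 24.5 − 15.34 = 9.163 kip.
R_C = 21.37 + 15.34 = 36.71 kip.

R_C = 36.71 kip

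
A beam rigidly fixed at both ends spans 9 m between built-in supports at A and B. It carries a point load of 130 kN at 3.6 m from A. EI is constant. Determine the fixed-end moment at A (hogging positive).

M_A = 168.5 kN·m

Release both end moments; the primary structure is a simply-supported span AB with redundants M_A and M_B.
End rotations of the released simple span under the applied load (×1/EI):
  at A: point load 130 at a = 3.6: Pab(L + b)/(6LEI) = 673.9/EI
  at B: point load 130 at a = 3.6: Pab(L + a)/(6LEI) = 589.7/EI
  θ_A0 = 673.9/EI,  θ_B0 = 589.7/EI
Flexibility coefficients: a unit moment at one end gives L/(3EI) there and L/(6EI) at the far end, so f₁₁ = f₂₂ = 3/EI and f₁₂ = f₂₁ = 1.5/EI.
Compatibility — zero rotation at each built-in end:
  3 M_A + 1.5 M_B = 673.9
  1.5 M_A + 3 M_B = 589.7
Solving the pair gives M_A = 168.5 kN·m and M_B = 112.3 kN·m (hogging).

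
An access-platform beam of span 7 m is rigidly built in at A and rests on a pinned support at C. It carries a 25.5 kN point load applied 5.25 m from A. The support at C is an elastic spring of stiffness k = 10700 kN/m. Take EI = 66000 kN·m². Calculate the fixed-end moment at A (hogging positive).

Release the roller at C. Primary structure: cantilever fixed at A.
Free-end deflection of the primary structure under the applied loading (downward +):
  point load 25.5 at a = 5.25: Pa²(3L − a)/(6EI) = 1845/EI
Tip deflection under a unit load at C: L³/(3EI) = 114.3/EI.
With EI = 66000 kN·m²: δ_0 = 0.027954 m and δ_{CC} = 0.001732 m/kN.
Compatibility — the spring shortens by R_C/k under the reaction it provides: δ_0 − R_C·δ_{CC} = R_C/k. With 1/k = 0.000093 m/kN, R_C = δ_0 / (δ_{CC} + 1/k) = 0.027954 / (0.001732 + 0.000093) = 15.31 kN.
Moment equilibrium about A: M_A = Σ(load moments about A) − R_C·L = 133.9 − 15.31×7 = 26.7 kN·m.

M_A = 26.7 kN·m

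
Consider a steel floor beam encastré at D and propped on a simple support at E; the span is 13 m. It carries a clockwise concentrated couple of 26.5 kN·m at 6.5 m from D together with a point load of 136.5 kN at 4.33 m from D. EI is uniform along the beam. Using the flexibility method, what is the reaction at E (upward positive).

Remove the prop at E; the released (primary) structure is a cantilever built in at D.
Deflection at E on the released cantilever, summing each load's contribution:
  clockwise couple 26.5 at a = 6.5: M₀a(2L − a)/(2EI) = 1679/EI
  point load 136.5 at a = 4.33: Pa²(3L − a)/(6EI) = 14788/EI
  δ_0 = 16467/EI
Flexibility coefficient — unit upward force at E: δ_{EE} = L³/(3EI) = 732.3/EI.
The prop prevents deflection at E: R_E = δ_0/δ_{EE} = 16467/732.3 = 22.49 kN.

R_E = 22.49 kN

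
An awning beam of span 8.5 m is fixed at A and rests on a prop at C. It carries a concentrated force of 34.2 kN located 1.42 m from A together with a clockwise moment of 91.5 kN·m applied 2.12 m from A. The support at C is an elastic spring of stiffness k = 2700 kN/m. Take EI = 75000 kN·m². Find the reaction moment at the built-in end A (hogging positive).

M_A = 77.18 kN·m

Choose R_C as the redundant. The primary structure is the cantilever fixed at A.
Deflection at C on the released cantilever, summing each load's contribution:
  point load 34.2 at a = 1.42: Pa²(3L − a)/(6EI) = 276.8/EI
  clockwise couple 91.5 at a = 2.12: M₀a(2L − a)/(2EI) = 1443/EI
  δ_0 = 1720/EI
Flexibility coefficient — unit upward force at C: δ_{CC} = L³/(3EI) = 204.7/EI.
With EI = 75000 kN·m²: δ_0 = 0.022933 m and δ_{CC} = 0.002729 m/kN.
Compatibility — the spring shortens by R_C/k under the reaction it provides: δ_0 − R_C·δ_{CC} = R_C/k. With 1/k = 0.00037 m/kN, R_C = δ_0 / (δ_{CC} + 1/k) = 0.022933 / (0.002729 + 0.00037) = 7.398 kN.
Moment equilibrium about A: M_A = Σ(load moments about A) − R_C·L = 140.1 − 7.398×8.5 = 77.18 kN·m.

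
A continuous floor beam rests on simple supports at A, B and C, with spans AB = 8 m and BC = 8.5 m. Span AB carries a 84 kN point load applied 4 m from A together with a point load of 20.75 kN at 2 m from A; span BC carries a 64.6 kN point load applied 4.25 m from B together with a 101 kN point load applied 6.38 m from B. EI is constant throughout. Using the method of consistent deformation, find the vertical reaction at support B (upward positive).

Insert a hinge at B; M_B is the redundant, and each span becomes simply supported.
Rotations at B on the released spans (each span's end-slope, ×1/EI):
  span AB: point load 84 at a = 4: Pab(L + a)/(6LEI) = 336/EI
  span AB: point load 20.75 at a = 2: Pab(L + a)/(6LEI) = 51.88/EI
  span BC: point load 64.6 at a = 4.25: Pab(L + b)/(6LEI) = 291.7/EI
  span BC: point load 101 at a = 6.38: Pab(L + b)/(6LEI) = 284.5/EI
  relative rotation θ_0 = (387.9 + 576.2)/EI = 964.1/EI
A unit hogging moment at B produces rotation L₁/(3EI) + L₂/(3EI) = 5.5/EI.
Slope continuity at B: θ_0 = M_B·5.5/EI, so M_B = 964.1/5.5 = 175.3 kN·m (hogging).
Span AB, ΣM about A with M_B applied at B: R_B^{AB}·8 = 377.5 + 175.3, so R_B^{AB} = 69.1 kN and R_A = 104.8 − 69.1 = 35.65 kN.
Span BC, ΣM about C: R_B^{BC}·8.5 = 488.7 + 175.3, so R_B^{BC} = 78.11 kN and R_C = 165.6 − 78.11 = 87.49 kN.
R_B = 69.1 + 78.11 = 147.2 kN.

R_B = 147.2 kN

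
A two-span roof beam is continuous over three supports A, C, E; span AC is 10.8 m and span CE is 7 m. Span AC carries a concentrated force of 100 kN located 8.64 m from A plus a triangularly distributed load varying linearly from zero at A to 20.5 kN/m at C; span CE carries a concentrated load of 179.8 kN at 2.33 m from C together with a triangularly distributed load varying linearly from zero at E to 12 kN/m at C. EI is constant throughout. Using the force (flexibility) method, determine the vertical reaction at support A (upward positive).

Release continuity at C by inserting a hinge; the redundant is the internal moment M_C. The primary structure is two simply-supported spans AC and CE.
End slopes at the hinge C, treating each span as simply supported:
  span AC: point load 100 at a = 8.64: Pab(L + a)/(6LEI) = 559.9/EI
  span AC: triangular load, peak 20.5: w₀L³/(45EI) = 573.9/EI
  span CE: point load 179.8 at a = 2.33: Pab(L + b)/(6LEI) = 543.6/EI
  span CE: triangular load, peak 12: w₀L³/(45EI) = 91.47/EI
  relative rotation θ_0 = (1134 + 635.1)/EI = 1769/EI
A unit hogging moment at C produces rotation L₁/(3EI) + L₂/(3EI) = 5.933/EI.
Compatibility: M_C·(L₁+L₂)/(3EI) = θ_0, giving M_C = 298.1 kN·m (hogging).
Span AC, ΣM about A with M_C applied at C: R_C^{AC}·10.8 = 1661 + 298.1, so R_C^{AC} = 181.4 kN and R_A = 210.7 − 181.4 = 29.3 kN.

R_A = 29.3 kN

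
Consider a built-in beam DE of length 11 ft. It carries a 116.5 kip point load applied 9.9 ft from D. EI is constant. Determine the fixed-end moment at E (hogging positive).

M_E = 103.8 kip·ft

Take the two fixed-end moments M_D, M_E as redundants; the released structure is the simple span DE.
Simple-span end rotations at D and E under the given loads:
  at D: point load 116.5 at a = 9.9: Pab(L + b)/(6LEI) = 232.6/EI
  at E: point load 116.5 at a = 9.9: Pab(L + a)/(6LEI) = 401.8/EI
  θ_D0 = 232.6/EI,  θ_E0 = 401.8/EI
Flexibility coefficients: a unit moment at one end gives L/(3EI) there and L/(6EI) at the far end, so f₁₁ = f₂₂ = 3.667/EI and f₁₂ = f₂₁ = 1.833/EI.
Compatibility — zero rotation at each built-in end:
  3.667 M_D + 1.833 M_E = 232.6
  1.833 M_D + 3.667 M_E = 401.8
Solving the pair gives M_D = 11.53 kip·ft and M_E = 103.8 kip·ft (hogging).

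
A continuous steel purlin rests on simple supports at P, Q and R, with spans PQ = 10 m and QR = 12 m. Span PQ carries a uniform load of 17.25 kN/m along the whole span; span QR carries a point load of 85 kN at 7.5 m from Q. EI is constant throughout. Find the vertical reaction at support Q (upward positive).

R_Q = 152.5 kN

Take M_Q as the redundant. Released structure: two simple spans PQ and QR with a hinge at Q.
Discontinuity in slope at Q on the released structure — sum the simple-span end rotations:
  span PQ: UDL 17.25: wL³/(24EI) = 718.8/EI
  span QR: point load 85 at a = 7.5: Pab(L + b)/(6LEI) = 657.4/EI
  relative rotation θ_0 = (718.8 + 657.4)/EI = 1376/EI
A unit hogging moment at Q produces rotation L₁/(3EI) + L₂/(3EI) = 7.333/EI.
Slope continuity at Q: θ_0 = M_Q·7.333/EI, so M_Q = 1376/7.333 = 187.7 kN·m (hogging).
Span PQ, ΣM about P with M_Q applied at Q: R_Q^{PQ}·10 = 862.5 + 187.7, so R_Q^{PQ} = 105 kN and R_P = 172.5 − 105 = 67.48 kN.
Span QR, ΣM about R: R_Q^{QR}·12 = 382.5 + 187.7, so R_Q^{QR} = 47.51 kN and R_R = 85 − 47.51 = 37.49 kN.
R_Q = 105 + 47.51 = 152.5 kN.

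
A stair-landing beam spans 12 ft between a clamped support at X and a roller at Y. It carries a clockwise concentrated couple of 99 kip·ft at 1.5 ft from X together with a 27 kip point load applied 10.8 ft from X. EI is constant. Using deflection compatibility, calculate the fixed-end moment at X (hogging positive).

Choose R_Y as the redundant. The primary structure is the cantilever fixed at X.
Free-end deflection of the primary structure under the applied loading (downward +):
  clockwise couple 99 at a = 1.5: M₀a(2L − a)/(2EI) = 1671/EI
  point load 27 at a = 10.8: Pa²(3L − a)/(6EI) = 13227/EI
  δ_0 = 14898/EI
Flexibility coefficient — unit upward force at Y: δ_{YY} = L³/(3EI) = 576/EI.
The prop prevents deflection at Y: R_Y = δ_0/δ_{YY} = 14898/576 = 25.86 kip.
Moment equilibrium about X: M_X = Σ(load moments about X) − R_Y·L = 390.6 − 25.86×12 = 80.23 kip·ft.

M_X = 80.23 kip·ft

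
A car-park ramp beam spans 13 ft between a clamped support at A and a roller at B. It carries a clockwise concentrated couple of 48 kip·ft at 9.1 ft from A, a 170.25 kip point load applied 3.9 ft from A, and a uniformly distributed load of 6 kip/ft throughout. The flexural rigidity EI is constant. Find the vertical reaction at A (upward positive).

R_A = 193.3 kip

Take the reaction at B as the redundant and release it; the primary structure is a cantilever fixed at A.
Deflection at B on the released cantilever, summing each load's contribution:
  clockwise couple 48 at a = 9.1: M₀a(2L − a)/(2EI) = 3691/EI
  point load 170.25 at a = 3.9: Pa²(3L − a)/(6EI) = 15149/EI
  UDL 6: wL⁴/(8EI) = 21421/EI
  δ_0 = 40260/EI
Flexibility coefficient — unit upward force at B: δ_{BB} = L³/(3EI) = 732.3/EI.
Compatibility at B: δ_0 − R_B·δ_{BB} = 0, so R_B = 40260/732.3 = 54.98 kip.
Vertical equilibrium: R_A = ΣP − R_B = 248.2 − 54.98 = 193.3 kip.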